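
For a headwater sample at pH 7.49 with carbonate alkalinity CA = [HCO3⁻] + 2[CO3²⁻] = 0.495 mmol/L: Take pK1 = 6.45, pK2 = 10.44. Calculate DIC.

CA = [HCO3⁻] + 2[CO3²⁻] = (α₁ + 2α₂)·DIC
At pH 7.49: [H⁺]/K1 = 10^-1.04 = 0.091201, K2/[H⁺] = 10^-2.95 = 0.0011220
α₁ = 1/(1 + 0.091201 + 0.0011220) = 1/1.0923 = 0.9155; α₂ = α₁·K2/[H⁺] = 0.001027
α₁ + 2α₂ = 0.9175
DIC = CA / (α₁ + 2α₂) = 0.495 / 0.9175 = 0.539 mmol/L

DIC = 0.539 mmol/L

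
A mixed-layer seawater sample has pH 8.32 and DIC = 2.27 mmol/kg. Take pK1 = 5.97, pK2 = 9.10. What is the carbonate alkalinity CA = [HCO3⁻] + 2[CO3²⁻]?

CA = [HCO3⁻] + 2[CO3²⁻] = (α₁ + 2α₂)·DIC
At pH 8.32: [H⁺]/K1 = 10^-2.35 = 0.0044668, K2/[H⁺] = 10^-0.78 = 0.16596
α₁ = 1/(1 + 0.0044668 + 0.16596) = 1/1.1704 = 0.8544; α₂ = α₁·K2/[H⁺] = 0.1418
α₁ + 2α₂ = 1.1380
CA = 1.1380 × 2.27 = 2.58 mmol/kg

CA = 2.58 mmol/kg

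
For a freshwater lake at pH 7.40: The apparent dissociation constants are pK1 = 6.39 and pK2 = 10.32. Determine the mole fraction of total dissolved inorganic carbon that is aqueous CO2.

α₀ = 1 / (1 + K1/[H⁺] + K1K2/[H⁺]²) = 1 / (1 + 10^+1.01 + 10^-1.91)
   = 1 / (1 + 10.233 + 0.012303) = 1/11.245 = 0.08893

α₀ = 0.0889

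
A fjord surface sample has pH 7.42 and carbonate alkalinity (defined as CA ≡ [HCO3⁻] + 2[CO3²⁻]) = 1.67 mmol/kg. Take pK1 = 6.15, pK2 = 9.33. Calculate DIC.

CA = [HCO3⁻] + 2[CO3²⁻] = (α₁ + 2α₂)·DIC
At pH 7.42: [H⁺]/K1 = 10^-1.27 = 0.053703, K2/[H⁺] = 10^-1.91 = 0.012303
α₁ = 1/(1 + 0.053703 + 0.012303) = 1/1.0660 = 0.9381; α₂ = α₁·K2/[H⁺] = 0.01154
α₁ + 2α₂ = 0.9612
DIC = CA / (α₁ + 2α₂) = 1.67 / 0.9612 = 1.74 mmol/kg

DIC = 1.74 mmol/kg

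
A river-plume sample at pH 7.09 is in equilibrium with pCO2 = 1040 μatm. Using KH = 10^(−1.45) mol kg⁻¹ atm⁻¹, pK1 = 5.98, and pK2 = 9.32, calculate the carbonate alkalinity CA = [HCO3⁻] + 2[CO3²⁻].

[CO2*] = KH · pCO2 = 10^(−1.45) × 1040×10^-6 = 3.690×10^-5 mol/kg
α₀ = 1/(1 + K1/[H⁺] + K1K2/[H⁺]²) = 1/(1 + 10^+1.11 + 10^-1.12) = 0.07164
DIC = [CO2*]/α₀ = 3.690×10^-5 / 0.07164 = 0.5151 mmol/kg
CA = (α₁ + 2α₂)·DIC = (0.9229 + 2×0.005435) × 0.5151 = 0.481 mmol/kg

CA = 0.481 mmol/kg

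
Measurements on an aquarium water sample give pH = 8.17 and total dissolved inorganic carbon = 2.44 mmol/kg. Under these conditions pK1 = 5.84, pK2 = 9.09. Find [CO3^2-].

α₂ = 1 / (1 + [H⁺]/K2 + [H⁺]²/(K1K2)) = 1 / (1 + 10^+0.92 + 10^-1.41)
   = 1 / (1 + 8.3176 + 0.038905) = 1/9.3565 = 0.1069
[CO3²⁻] = α₂ × DIC = 0.1069 × 2.44 = 0.261 mmol/kg

[CO3²⁻] = 0.261 mmol/kg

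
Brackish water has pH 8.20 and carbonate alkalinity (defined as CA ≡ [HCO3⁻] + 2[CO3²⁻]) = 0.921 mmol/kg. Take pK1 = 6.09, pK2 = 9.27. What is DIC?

DIC = 0.860 mmol/kg

CA = [HCO3⁻] + 2[CO3²⁻] = (α₁ + 2α₂)·DIC
At pH 8.20: [H⁺]/K1 = 10^-2.11 = 0.0077625, K2/[H⁺] = 10^-1.07 = 0.085114
α₁ = 1/(1 + 0.0077625 + 0.085114) = 1/1.0929 = 0.9150; α₂ = α₁·K2/[H⁺] = 0.07788
α₁ + 2α₂ = 1.0708
DIC = CA / (α₁ + 2α₂) = 0.921 / 1.0708 = 0.860 mmol/kg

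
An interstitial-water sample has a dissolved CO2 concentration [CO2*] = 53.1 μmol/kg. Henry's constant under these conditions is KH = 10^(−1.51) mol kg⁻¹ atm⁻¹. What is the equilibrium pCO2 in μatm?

KH = 10^(−1.51) = 3.090×10^-2 mol kg⁻¹ atm⁻¹
pCO2 = [CO2*]/KH = 53.1×10^-6 / 3.090×10^-2 = 1.72×10^-3 atm = 1720 μatm

pCO2 = 1720 μatm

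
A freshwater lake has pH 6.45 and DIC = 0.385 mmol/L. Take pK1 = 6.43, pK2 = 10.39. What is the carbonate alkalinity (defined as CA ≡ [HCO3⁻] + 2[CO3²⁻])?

CA = [HCO3⁻] + 2[CO3²⁻] = (α₁ + 2α₂)·DIC
At pH 6.45: [H⁺]/K1 = 10^-0.02 = 0.95499, K2/[H⁺] = 10^-3.94 = 0.00011482
α₁ = 1/(1 + 0.95499 + 0.00011482) = 1/1.9551 = 0.5115; α₂ = α₁·K2/[H⁺] = 5.873×10^-5
α₁ + 2α₂ = 0.5116
CA = 0.5116 × 0.385 = 0.197 mmol/L

CA = 0.197 mmol/L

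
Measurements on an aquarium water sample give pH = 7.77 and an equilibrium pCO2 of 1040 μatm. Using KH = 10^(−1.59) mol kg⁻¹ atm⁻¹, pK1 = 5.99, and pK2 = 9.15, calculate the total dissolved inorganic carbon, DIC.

DIC = 1.70 mmol/kg

[CO2*] = KH · pCO2 = 10^(−1.59) × 1040×10^-6 = 2.673×10^-5 mol/kg
α₀ = 1/(1 + K1/[H⁺] + K1K2/[H⁺]²) = 1/(1 + 10^+1.78 + 10^+0.40) = 0.01568
DIC = [CO2*]/α₀ = 2.673×10^-5 / 0.01568 = 1.70 mmol/kg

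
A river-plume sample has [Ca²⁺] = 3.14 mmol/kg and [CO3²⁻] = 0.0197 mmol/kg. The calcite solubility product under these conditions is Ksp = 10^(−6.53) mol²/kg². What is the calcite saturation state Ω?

Ksp = 10^(−6.53) = 2.951×10^-7
Ω = [Ca²⁺][CO3²⁻]/Ksp = (3.14×10^-3)(0.0197×10^-3) / 2.951×10^-7 = 0.210

Ω = 0.210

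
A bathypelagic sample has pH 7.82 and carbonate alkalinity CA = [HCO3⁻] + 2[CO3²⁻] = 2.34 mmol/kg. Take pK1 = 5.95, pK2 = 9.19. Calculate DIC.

DIC = 2.28 mmol/kg

CA = [HCO3⁻] + 2[CO3²⁻] = (α₁ + 2α₂)·DIC
At pH 7.82: [H⁺]/K1 = 10^-1.87 = 0.013490, K2/[H⁺] = 10^-1.37 = 0.042658
α₁ = 1/(1 + 0.013490 + 0.042658) = 1/1.0561 = 0.9468; α₂ = α₁·K2/[H⁺] = 0.04039
α₁ + 2α₂ = 1.0276
DIC = CA / (α₁ + 2α₂) = 2.34 / 1.0276 = 2.28 mmol/kg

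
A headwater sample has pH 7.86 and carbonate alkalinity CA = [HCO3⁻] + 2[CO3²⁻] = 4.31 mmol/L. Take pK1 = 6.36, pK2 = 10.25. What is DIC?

DIC = 4.43 mmol/L

CA = [HCO3⁻] + 2[CO3²⁻] = (α₁ + 2α₂)·DIC
At pH 7.86: [H⁺]/K1 = 10^-1.50 = 0.031623, K2/[H⁺] = 10^-2.39 = 0.0040738
α₁ = 1/(1 + 0.031623 + 0.0040738) = 1/1.0357 = 0.9655; α₂ = α₁·K2/[H⁺] = 0.003933
α₁ + 2α₂ = 0.9734
DIC = CA / (α₁ + 2α₂) = 4.31 / 0.9734 = 4.43 mmol/L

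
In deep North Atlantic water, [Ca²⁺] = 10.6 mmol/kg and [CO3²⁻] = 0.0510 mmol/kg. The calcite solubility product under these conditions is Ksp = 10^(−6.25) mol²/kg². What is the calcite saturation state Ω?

Ksp = 10^(−6.25) = 5.623×10^-7
Ω = [Ca²⁺][CO3²⁻]/Ksp = (10.6×10^-3)(0.0510×10^-3) / 5.623×10^-7 = 0.961

Ω = 0.961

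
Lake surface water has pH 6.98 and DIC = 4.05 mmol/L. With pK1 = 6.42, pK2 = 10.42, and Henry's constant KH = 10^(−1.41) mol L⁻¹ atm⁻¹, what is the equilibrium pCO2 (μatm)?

α₀ = 1 / (1 + K1/[H⁺] + K1K2/[H⁺]²) = 1 / (1 + 10^+0.56 + 10^-2.88)
   = 1 / (1 + 3.6308 + 0.0013183) = 1/4.6321 = 0.2159
[CO2*] = α₀ × DIC = 0.2159 × 4.05 = 0.8743 mmol/L
pCO2 = [CO2*]/KH = 8.743×10^-4 / 3.890×10^-2 = 2.25×10^4 μatm

pCO2 = 2.25×10^4 μatm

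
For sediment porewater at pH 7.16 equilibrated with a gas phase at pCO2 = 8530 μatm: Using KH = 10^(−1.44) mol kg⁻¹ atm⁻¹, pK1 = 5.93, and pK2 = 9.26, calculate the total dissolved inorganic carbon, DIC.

[CO2*] = KH · pCO2 = 10^(−1.44) × 8530×10^-6 = 3.097×10^-4 mol/kg
α₀ = 1/(1 + K1/[H⁺] + K1K2/[H⁺]²) = 1/(1 + 10^+1.23 + 10^-0.87) = 0.05520
DIC = [CO2*]/α₀ = 3.097×10^-4 / 0.05520 = 5.61 mmol/kg

DIC = 5.61 mmol/kg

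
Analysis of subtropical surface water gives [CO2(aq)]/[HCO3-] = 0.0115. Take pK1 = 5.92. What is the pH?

pH = 7.86

From K1 = [H⁺][HCO3-]/[CO2(aq)]:  pH = pK1 − log₁₀([CO2(aq)]/[HCO3-])
log₁₀(0.0115) = -1.939
pH = 5.92 − (-1.939) = 7.86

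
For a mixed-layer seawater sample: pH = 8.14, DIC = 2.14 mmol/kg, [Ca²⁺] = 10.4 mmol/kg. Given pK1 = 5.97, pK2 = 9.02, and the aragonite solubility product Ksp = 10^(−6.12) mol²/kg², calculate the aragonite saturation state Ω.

Ω = 3.40

α₂ = 1 / (1 + [H⁺]/K2 + [H⁺]²/(K1K2)) = 1 / (1 + 10^+0.88 + 10^-1.29)
   = 1 / (1 + 7.5858 + 0.051286) = 1/8.6371 = 0.1158
[CO3²⁻] = α₂ × DIC = 0.1158 × 2.14 = 0.2478 mmol/kg
Ksp = 10^(−6.12) = 7.586×10^-7
Ω = [Ca²⁺][CO3²⁻]/Ksp = (10.4×10^-3)(2.478×10^-4) / 7.586×10^-7 = 3.40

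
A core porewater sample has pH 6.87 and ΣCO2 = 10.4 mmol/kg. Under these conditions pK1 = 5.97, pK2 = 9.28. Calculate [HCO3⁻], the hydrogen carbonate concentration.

α₁ = 1 / (1 + [H⁺]/K1 + K2/[H⁺]) = 1 / (1 + 10^-0.90 + 10^-2.41)
   = 1 / (1 + 0.12589 + 0.0038905) = 1/1.1298 = 0.8851
[HCO3⁻] = α₁ × DIC = 0.8851 × 10.4 = 9.21 mmol/kg

[HCO3⁻] = 9.21 mmol/kg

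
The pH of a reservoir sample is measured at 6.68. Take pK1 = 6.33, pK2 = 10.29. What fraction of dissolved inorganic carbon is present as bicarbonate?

α₁ = 0.691

α₁ = 1 / (1 + [H⁺]/K1 + K2/[H⁺]) = 1 / (1 + 10^-0.35 + 10^-3.61)
   = 1 / (1 + 0.44668 + 0.00024547) = 1/1.4469 = 0.6911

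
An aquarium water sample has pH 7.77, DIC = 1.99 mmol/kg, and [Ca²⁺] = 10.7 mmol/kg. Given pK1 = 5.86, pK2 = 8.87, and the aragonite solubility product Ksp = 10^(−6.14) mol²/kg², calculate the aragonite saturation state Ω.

α₂ = 1 / (1 + [H⁺]/K2 + [H⁺]²/(K1K2)) = 1 / (1 + 10^+1.10 + 10^-0.81)
   = 1 / (1 + 12.589 + 0.15488) = 1/13.744 = 0.07276
[CO3²⁻] = α₂ × DIC = 0.07276 × 1.99 = 0.1448 mmol/kg
Ksp = 10^(−6.14) = 7.244×10^-7
Ω = [Ca²⁺][CO3²⁻]/Ksp = (10.7×10^-3)(1.448×10^-4) / 7.244×10^-7 = 2.14

Ω = 2.14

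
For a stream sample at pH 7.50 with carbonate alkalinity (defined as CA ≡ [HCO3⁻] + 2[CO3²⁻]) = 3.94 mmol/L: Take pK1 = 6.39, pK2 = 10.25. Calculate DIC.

CA = [HCO3⁻] + 2[CO3²⁻] = (α₁ + 2α₂)·DIC
At pH 7.50: [H⁺]/K1 = 10^-1.11 = 0.077625, K2/[H⁺] = 10^-2.75 = 0.0017783
α₁ = 1/(1 + 0.077625 + 0.0017783) = 1/1.0794 = 0.9264; α₂ = α₁·K2/[H⁺] = 0.001647
α₁ + 2α₂ = 0.9297
DIC = CA / (α₁ + 2α₂) = 3.94 / 0.9297 = 4.24 mmol/L

DIC = 4.24 mmol/L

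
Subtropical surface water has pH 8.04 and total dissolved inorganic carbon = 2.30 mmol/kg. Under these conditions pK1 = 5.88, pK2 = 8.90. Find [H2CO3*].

[CO2*] = 13.9 μmol/kg

α₀ = 1 / (1 + K1/[H⁺] + K1K2/[H⁺]²) = 1 / (1 + 10^+2.16 + 10^+1.30)
   = 1 / (1 + 144.54 + 19.953) = 1/165.50 = 0.006042
[CO2*] = α₀ × DIC = 0.006042 × 2.30 = 0.0139 mmol/kg = 13.9 μmol/kg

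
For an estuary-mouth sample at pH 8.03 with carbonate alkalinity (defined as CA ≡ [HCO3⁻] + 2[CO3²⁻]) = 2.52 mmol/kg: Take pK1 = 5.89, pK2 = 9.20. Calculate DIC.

DIC = 2.39 mmol/kg

CA = [HCO3⁻] + 2[CO3²⁻] = (α₁ + 2α₂)·DIC
At pH 8.03: [H⁺]/K1 = 10^-2.14 = 0.0072444, K2/[H⁺] = 10^-1.17 = 0.067608
α₁ = 1/(1 + 0.0072444 + 0.067608) = 1/1.0749 = 0.9304; α₂ = α₁·K2/[H⁺] = 0.06290
α₁ + 2α₂ = 1.0562
DIC = CA / (α₁ + 2α₂) = 2.52 / 1.0562 = 2.39 mmol/kg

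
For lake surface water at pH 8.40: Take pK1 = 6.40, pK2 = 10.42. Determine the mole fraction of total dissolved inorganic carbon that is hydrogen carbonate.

α₁ = 1 / (1 + [H⁺]/K1 + K2/[H⁺]) = 1 / (1 + 10^-2.00 + 10^-2.02)
   = 1 / (1 + 0.010000 + 0.0095499) = 1/1.0195 = 0.9808

α₁ = 0.981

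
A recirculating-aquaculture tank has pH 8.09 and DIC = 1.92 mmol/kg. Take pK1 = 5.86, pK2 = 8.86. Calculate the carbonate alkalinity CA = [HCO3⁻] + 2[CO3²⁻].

CA = [HCO3⁻] + 2[CO3²⁻] = (α₁ + 2α₂)·DIC
At pH 8.09: [H⁺]/K1 = 10^-2.23 = 0.0058884, K2/[H⁺] = 10^-0.77 = 0.16982
α₁ = 1/(1 + 0.0058884 + 0.16982) = 1/1.1757 = 0.8505; α₂ = α₁·K2/[H⁺] = 0.1444
α₁ + 2α₂ = 1.1394
CA = 1.1394 × 1.92 = 2.19 mmol/kg

CA = 2.19 mmol/kg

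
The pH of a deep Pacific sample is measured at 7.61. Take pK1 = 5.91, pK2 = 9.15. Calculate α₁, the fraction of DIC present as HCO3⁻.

α₁ = 0.953

α₁ = 1 / (1 + [H⁺]/K1 + K2/[H⁺]) = 1 / (1 + 10^-1.70 + 10^-1.54)
   = 1 / (1 + 0.019953 + 0.028840) = 1/1.0488 = 0.9535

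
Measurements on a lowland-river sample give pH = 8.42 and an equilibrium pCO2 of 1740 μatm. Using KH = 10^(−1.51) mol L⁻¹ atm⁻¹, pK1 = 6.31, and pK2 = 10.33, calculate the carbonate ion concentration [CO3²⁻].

[CO3²⁻] = 0.0852 mmol/L

[CO2*] = KH · pCO2 = 10^(−1.51) × 1740×10^-6 = 5.377×10^-5 mol/L
α₀ = 1/(1 + K1/[H⁺] + K1K2/[H⁺]²) = 1/(1 + 10^+2.11 + 10^+0.20) = 0.007610
DIC = [CO2*]/α₀ = 5.377×10^-5 / 0.007610 = 7.066 mmol/L
[CO3²⁻] = α₂·DIC; α₂ = 0.01206, so [CO3²⁻] = 0.01206 × 7.066 = 0.0852 mmol/L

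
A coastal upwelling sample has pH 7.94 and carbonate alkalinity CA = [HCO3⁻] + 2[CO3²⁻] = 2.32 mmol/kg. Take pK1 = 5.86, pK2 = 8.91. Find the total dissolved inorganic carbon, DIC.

CA = [HCO3⁻] + 2[CO3²⁻] = (α₁ + 2α₂)·DIC
At pH 7.94: [H⁺]/K1 = 10^-2.08 = 0.0083176, K2/[H⁺] = 10^-0.97 = 0.10715
α₁ = 1/(1 + 0.0083176 + 0.10715) = 1/1.1155 = 0.8965; α₂ = α₁·K2/[H⁺] = 0.09606
α₁ + 2α₂ = 1.0886
DIC = CA / (α₁ + 2α₂) = 2.32 / 1.0886 = 2.13 mmol/kg

DIC = 2.13 mmol/kg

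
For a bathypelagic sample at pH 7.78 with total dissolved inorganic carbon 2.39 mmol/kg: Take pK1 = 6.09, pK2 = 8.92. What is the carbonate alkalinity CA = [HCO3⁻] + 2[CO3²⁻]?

CA = [HCO3⁻] + 2[CO3²⁻] = (α₁ + 2α₂)·DIC
At pH 7.78: [H⁺]/K1 = 10^-1.69 = 0.020417, K2/[H⁺] = 10^-1.14 = 0.072444
α₁ = 1/(1 + 0.020417 + 0.072444) = 1/1.0929 = 0.9150; α₂ = α₁·K2/[H⁺] = 0.06629
α₁ + 2α₂ = 1.0476
CA = 1.0476 × 2.39 = 2.50 mmol/kg

CA = 2.50 mmol/kg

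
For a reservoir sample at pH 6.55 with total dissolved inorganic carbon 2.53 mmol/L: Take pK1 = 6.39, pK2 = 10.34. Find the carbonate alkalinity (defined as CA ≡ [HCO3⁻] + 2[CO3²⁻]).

CA = [HCO3⁻] + 2[CO3²⁻] = (α₁ + 2α₂)·DIC
At pH 6.55: [H⁺]/K1 = 10^-0.16 = 0.69183, K2/[H⁺] = 10^-3.79 = 0.00016218
α₁ = 1/(1 + 0.69183 + 0.00016218) = 1/1.6920 = 0.5910; α₂ = α₁·K2/[H⁺] = 9.585×10^-5
α₁ + 2α₂ = 0.5912
CA = 0.5912 × 2.53 = 1.50 mmol/L

CA = 1.50 mmol/L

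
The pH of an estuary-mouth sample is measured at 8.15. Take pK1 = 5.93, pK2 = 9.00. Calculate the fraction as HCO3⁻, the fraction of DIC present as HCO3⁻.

α₁ = 0.872

α₁ = 1 / (1 + [H⁺]/K1 + K2/[H⁺]) = 1 / (1 + 10^-2.22 + 10^-0.85)
   = 1 / (1 + 0.0060256 + 0.14125) = 1/1.1473 = 0.8716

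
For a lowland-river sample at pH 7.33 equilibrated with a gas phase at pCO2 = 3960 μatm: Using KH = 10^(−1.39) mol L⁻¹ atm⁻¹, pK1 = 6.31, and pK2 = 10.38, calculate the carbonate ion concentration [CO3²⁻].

[CO2*] = KH · pCO2 = 10^(−1.39) × 3960×10^-6 = 1.613×10^-4 mol/L
α₀ = 1/(1 + K1/[H⁺] + K1K2/[H⁺]²) = 1/(1 + 10^+1.02 + 10^-2.03) = 0.08710
DIC = [CO2*]/α₀ = 1.613×10^-4 / 0.08710 = 1.852 mmol/L
[CO3²⁻] = α₂·DIC; α₂ = 0.0008129, so [CO3²⁻] = 0.0008129 × 1.852 = 0.00151 mmol/L = 1.51 μmol/L

[CO3²⁻] = 1.51 μmol/L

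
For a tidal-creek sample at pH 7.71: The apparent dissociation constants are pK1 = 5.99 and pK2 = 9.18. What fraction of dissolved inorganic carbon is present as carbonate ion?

α₂ = 1 / (1 + [H⁺]/K2 + [H⁺]²/(K1K2)) = 1 / (1 + 10^+1.47 + 10^-0.25)
   = 1 / (1 + 29.512 + 0.56234) = 1/31.074 = 0.03218

α₂ = 0.0322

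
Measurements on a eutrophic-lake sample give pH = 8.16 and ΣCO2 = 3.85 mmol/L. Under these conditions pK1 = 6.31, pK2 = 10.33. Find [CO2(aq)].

α₀ = 1 / (1 + K1/[H⁺] + K1K2/[H⁺]²) = 1 / (1 + 10^+1.85 + 10^-0.32)
   = 1 / (1 + 70.795 + 0.47863) = 1/72.273 = 0.01384
[CO2*] = α₀ × DIC = 0.01384 × 3.85 = 0.0533 mmol/L

[CO2*] = 0.0533 mmol/L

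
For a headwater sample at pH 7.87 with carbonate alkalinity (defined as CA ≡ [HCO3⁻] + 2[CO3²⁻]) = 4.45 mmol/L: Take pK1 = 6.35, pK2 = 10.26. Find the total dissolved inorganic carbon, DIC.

CA = [HCO3⁻] + 2[CO3²⁻] = (α₁ + 2α₂)·DIC
At pH 7.87: [H⁺]/K1 = 10^-1.52 = 0.030200, K2/[H⁺] = 10^-2.39 = 0.0040738
α₁ = 1/(1 + 0.030200 + 0.0040738) = 1/1.0343 = 0.9669; α₂ = α₁·K2/[H⁺] = 0.003939
α₁ + 2α₂ = 0.9747
DIC = CA / (α₁ + 2α₂) = 4.45 / 0.9747 = 4.57 mmol/L

DIC = 4.57 mmol/L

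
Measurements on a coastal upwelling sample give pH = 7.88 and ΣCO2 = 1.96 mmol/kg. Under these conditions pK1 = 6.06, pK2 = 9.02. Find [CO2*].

[CO2*] = 0.0273 mmol/kg

α₀ = 1 / (1 + K1/[H⁺] + K1K2/[H⁺]²) = 1 / (1 + 10^+1.82 + 10^+0.68)
   = 1 / (1 + 66.069 + 4.7863) = 1/71.856 = 0.01392
[CO2*] = α₀ × DIC = 0.01392 × 1.96 = 0.0273 mmol/kg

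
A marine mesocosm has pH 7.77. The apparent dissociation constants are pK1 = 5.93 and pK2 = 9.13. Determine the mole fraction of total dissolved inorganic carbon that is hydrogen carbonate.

α₁ = 0.945

α₁ = 1 / (1 + [H⁺]/K1 + K2/[H⁺]) = 1 / (1 + 10^-1.84 + 10^-1.36)
   = 1 / (1 + 0.014454 + 0.043652) = 1/1.0581 = 0.9451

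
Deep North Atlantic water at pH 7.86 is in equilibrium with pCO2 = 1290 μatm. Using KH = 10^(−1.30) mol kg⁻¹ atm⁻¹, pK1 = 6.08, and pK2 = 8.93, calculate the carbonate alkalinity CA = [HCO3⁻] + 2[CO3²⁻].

[CO2*] = KH · pCO2 = 10^(−1.30) × 1290×10^-6 = 6.465×10^-5 mol/kg
α₀ = 1/(1 + K1/[H⁺] + K1K2/[H⁺]²) = 1/(1 + 10^+1.78 + 10^+0.71) = 0.01506
DIC = [CO2*]/α₀ = 6.465×10^-5 / 0.01506 = 4.292 mmol/kg
CA = (α₁ + 2α₂)·DIC = (0.9077 + 2×0.07726) × 4.292 = 4.56 mmol/kg

CA = 4.56 mmol/kg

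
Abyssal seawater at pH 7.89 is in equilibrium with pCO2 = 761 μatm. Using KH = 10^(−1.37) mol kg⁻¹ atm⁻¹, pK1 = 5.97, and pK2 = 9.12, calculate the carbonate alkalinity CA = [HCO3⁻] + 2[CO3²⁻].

[CO2*] = KH · pCO2 = 10^(−1.37) × 761×10^-6 = 3.246×10^-5 mol/kg
α₀ = 1/(1 + K1/[H⁺] + K1K2/[H⁺]²) = 1/(1 + 10^+1.92 + 10^+0.69) = 0.01123
DIC = [CO2*]/α₀ = 3.246×10^-5 / 0.01123 = 2.892 mmol/kg
CA = (α₁ + 2α₂)·DIC = (0.9338 + 2×0.05499) × 2.892 = 3.02 mmol/kg

CA = 3.02 mmol/kg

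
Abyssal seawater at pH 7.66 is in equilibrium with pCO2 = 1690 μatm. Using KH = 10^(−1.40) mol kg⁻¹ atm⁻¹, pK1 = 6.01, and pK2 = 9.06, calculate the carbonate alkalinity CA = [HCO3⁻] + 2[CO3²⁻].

CA = 3.24 mmol/kg

[CO2*] = KH · pCO2 = 10^(−1.40) × 1690×10^-6 = 6.728×10^-5 mol/kg
α₀ = 1/(1 + K1/[H⁺] + K1K2/[H⁺]²) = 1/(1 + 10^+1.65 + 10^+0.25) = 0.02108
DIC = [CO2*]/α₀ = 6.728×10^-5 / 0.02108 = 3.192 mmol/kg
CA = (α₁ + 2α₂)·DIC = (0.9414 + 2×0.03748) × 3.192 = 3.24 mmol/kg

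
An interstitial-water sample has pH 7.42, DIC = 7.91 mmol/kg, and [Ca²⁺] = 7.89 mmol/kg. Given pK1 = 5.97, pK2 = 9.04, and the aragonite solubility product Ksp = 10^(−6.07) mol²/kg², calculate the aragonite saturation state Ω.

α₂ = 1 / (1 + [H⁺]/K2 + [H⁺]²/(K1K2)) = 1 / (1 + 10^+1.62 + 10^+0.17)
   = 1 / (1 + 41.687 + 1.4791) = 1/44.166 = 0.02264
[CO3²⁻] = α₂ × DIC = 0.02264 × 7.91 = 0.1791 mmol/kg
Ksp = 10^(−6.07) = 8.511×10^-7
Ω = [Ca²⁺][CO3²⁻]/Ksp = (7.89×10^-3)(1.791×10^-4) / 8.511×10^-7 = 1.66

Ω = 1.66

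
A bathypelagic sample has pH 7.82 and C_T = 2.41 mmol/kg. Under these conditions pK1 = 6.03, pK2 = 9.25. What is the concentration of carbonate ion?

[CO3²⁻] = 0.0850 mmol/kg

α₂ = 1 / (1 + [H⁺]/K2 + [H⁺]²/(K1K2)) = 1 / (1 + 10^+1.43 + 10^-0.36)
   = 1 / (1 + 26.915 + 0.43652) = 1/28.352 = 0.03527
[CO3²⁻] = α₂ × DIC = 0.03527 × 2.41 = 0.0850 mmol/kg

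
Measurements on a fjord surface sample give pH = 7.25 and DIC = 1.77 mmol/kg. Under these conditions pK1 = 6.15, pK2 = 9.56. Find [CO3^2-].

α₂ = 1 / (1 + [H⁺]/K2 + [H⁺]²/(K1K2)) = 1 / (1 + 10^+2.31 + 10^+1.21)
   = 1 / (1 + 204.17 + 16.218) = 1/221.39 = 0.004517
[CO3²⁻] = α₂ × DIC = 0.004517 × 1.77 = 0.00799 mmol/kg = 7.99 μmol/kg

[CO3²⁻] = 7.99 μmol/kg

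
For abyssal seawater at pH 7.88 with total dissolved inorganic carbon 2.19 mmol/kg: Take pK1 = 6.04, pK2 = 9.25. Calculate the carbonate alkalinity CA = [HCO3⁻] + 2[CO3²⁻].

CA = 2.25 mmol/kg

CA = [HCO3⁻] + 2[CO3²⁻] = (α₁ + 2α₂)·DIC
At pH 7.88: [H⁺]/K1 = 10^-1.84 = 0.014454, K2/[H⁺] = 10^-1.37 = 0.042658
α₁ = 1/(1 + 0.014454 + 0.042658) = 1/1.0571 = 0.9460; α₂ = α₁·K2/[H⁺] = 0.04035
α₁ + 2α₂ = 1.0267
CA = 1.0267 × 2.19 = 2.25 mmol/kg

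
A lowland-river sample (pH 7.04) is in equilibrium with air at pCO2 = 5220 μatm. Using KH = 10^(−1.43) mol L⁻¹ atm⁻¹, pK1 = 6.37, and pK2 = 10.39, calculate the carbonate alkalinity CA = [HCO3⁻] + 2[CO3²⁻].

[CO2*] = KH · pCO2 = 10^(−1.43) × 5220×10^-6 = 1.939×10^-4 mol/L
α₀ = 1/(1 + K1/[H⁺] + K1K2/[H⁺]²) = 1/(1 + 10^+0.67 + 10^-2.68) = 0.1761
DIC = [CO2*]/α₀ = 1.939×10^-4 / 0.1761 = 1.101 mmol/L
CA = (α₁ + 2α₂)·DIC = (0.8236 + 2×0.0003679) × 1.101 = 0.908 mmol/L

CA = 0.908 mmol/L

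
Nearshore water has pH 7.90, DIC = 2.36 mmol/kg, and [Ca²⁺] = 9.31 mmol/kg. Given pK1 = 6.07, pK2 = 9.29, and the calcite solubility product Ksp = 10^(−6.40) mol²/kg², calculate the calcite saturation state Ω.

Ω = 2.13

α₂ = 1 / (1 + [H⁺]/K2 + [H⁺]²/(K1K2)) = 1 / (1 + 10^+1.39 + 10^-0.44)
   = 1 / (1 + 24.547 + 0.36308) = 1/25.910 = 0.03859
[CO3²⁻] = α₂ × DIC = 0.03859 × 2.36 = 0.09108 mmol/kg
Ksp = 10^(−6.40) = 3.981×10^-7
Ω = [Ca²⁺][CO3²⁻]/Ksp = (9.31×10^-3)(9.108×10^-5) / 3.981×10^-7 = 2.13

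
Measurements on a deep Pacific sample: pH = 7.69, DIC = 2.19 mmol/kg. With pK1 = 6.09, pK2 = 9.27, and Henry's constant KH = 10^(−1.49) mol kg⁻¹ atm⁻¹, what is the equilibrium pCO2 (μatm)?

α₀ = 1 / (1 + K1/[H⁺] + K1K2/[H⁺]²) = 1 / (1 + 10^+1.60 + 10^+0.02)
   = 1 / (1 + 39.811 + 1.0471) = 1/41.858 = 0.02389
[CO2*] = α₀ × DIC = 0.02389 × 2.19 = 0.05232 mmol/kg
pCO2 = [CO2*]/KH = 5.232×10^-5 / 3.236×10^-2 = 1620 μatm

pCO2 = 1620 μatm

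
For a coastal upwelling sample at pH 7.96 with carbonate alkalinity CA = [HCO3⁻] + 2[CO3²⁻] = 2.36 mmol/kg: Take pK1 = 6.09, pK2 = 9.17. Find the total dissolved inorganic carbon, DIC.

CA = [HCO3⁻] + 2[CO3²⁻] = (α₁ + 2α₂)·DIC
At pH 7.96: [H⁺]/K1 = 10^-1.87 = 0.013490, K2/[H⁺] = 10^-1.21 = 0.061660
α₁ = 1/(1 + 0.013490 + 0.061660) = 1/1.0751 = 0.9301; α₂ = α₁·K2/[H⁺] = 0.05735
α₁ + 2α₂ = 1.0448
DIC = CA / (α₁ + 2α₂) = 2.36 / 1.0448 = 2.26 mmol/kg

DIC = 2.26 mmol/kg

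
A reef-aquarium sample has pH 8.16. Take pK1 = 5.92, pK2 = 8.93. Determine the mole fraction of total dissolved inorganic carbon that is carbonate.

α₂ = 1 / (1 + [H⁺]/K2 + [H⁺]²/(K1K2)) = 1 / (1 + 10^+0.77 + 10^-1.47)
   = 1 / (1 + 5.8884 + 0.033884) = 1/6.9223 = 0.1445

α₂ = 0.144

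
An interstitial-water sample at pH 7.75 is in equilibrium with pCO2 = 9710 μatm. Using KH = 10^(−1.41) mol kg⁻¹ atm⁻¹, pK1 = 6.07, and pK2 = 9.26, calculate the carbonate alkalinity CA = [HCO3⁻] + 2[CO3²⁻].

CA = 19.2 mmol/kg

[CO2*] = KH · pCO2 = 10^(−1.41) × 9710×10^-6 = 3.778×10^-4 mol/kg
α₀ = 1/(1 + K1/[H⁺] + K1K2/[H⁺]²) = 1/(1 + 10^+1.68 + 10^+0.17) = 0.01986
DIC = [CO2*]/α₀ = 3.778×10^-4 / 0.01986 = 19.02 mmol/kg
CA = (α₁ + 2α₂)·DIC = (0.9508 + 2×0.02938) × 19.02 = 19.2 mmol/kg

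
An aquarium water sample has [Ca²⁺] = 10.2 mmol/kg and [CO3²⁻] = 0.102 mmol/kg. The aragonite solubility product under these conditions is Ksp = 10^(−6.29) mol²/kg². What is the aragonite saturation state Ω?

Ω = 2.03

Ksp = 10^(−6.29) = 5.129×10^-7
Ω = [Ca²⁺][CO3²⁻]/Ksp = (10.2×10^-3)(0.102×10^-3) / 5.129×10^-7 = 2.03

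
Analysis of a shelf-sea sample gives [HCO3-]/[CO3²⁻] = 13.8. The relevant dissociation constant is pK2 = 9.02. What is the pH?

From K2 = [H⁺][CO3²⁻]/[HCO3-]:  pH = pK2 − log₁₀([HCO3-]/[CO3²⁻])
log₁₀(13.8) = +1.140
pH = 9.02 − (+1.140) = 7.88

pH = 7.88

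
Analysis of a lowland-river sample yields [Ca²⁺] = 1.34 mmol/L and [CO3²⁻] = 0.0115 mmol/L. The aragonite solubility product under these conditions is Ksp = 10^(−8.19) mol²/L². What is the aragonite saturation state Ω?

Ksp = 10^(−8.19) = 6.457×10^-9
Ω = [Ca²⁺][CO3²⁻]/Ksp = (1.34×10^-3)(0.0115×10^-3) / 6.457×10^-9 = 2.39

Ω = 2.39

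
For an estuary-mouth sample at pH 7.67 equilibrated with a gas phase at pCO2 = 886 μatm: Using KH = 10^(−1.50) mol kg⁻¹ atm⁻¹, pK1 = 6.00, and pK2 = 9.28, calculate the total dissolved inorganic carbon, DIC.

[CO2*] = KH · pCO2 = 10^(−1.50) × 886×10^-6 = 2.802×10^-5 mol/kg
α₀ = 1/(1 + K1/[H⁺] + K1K2/[H⁺]²) = 1/(1 + 10^+1.67 + 10^+0.06) = 0.02044
DIC = [CO2*]/α₀ = 2.802×10^-5 / 0.02044 = 1.37 mmol/kg

DIC = 1.37 mmol/kg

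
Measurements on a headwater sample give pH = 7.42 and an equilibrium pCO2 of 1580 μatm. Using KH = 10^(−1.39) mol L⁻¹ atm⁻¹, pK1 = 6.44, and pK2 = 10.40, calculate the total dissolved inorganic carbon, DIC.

[CO2*] = KH · pCO2 = 10^(−1.39) × 1580×10^-6 = 6.437×10^-5 mol/L
α₀ = 1/(1 + K1/[H⁺] + K1K2/[H⁺]²) = 1/(1 + 10^+0.98 + 10^-2.00) = 0.09470
DIC = [CO2*]/α₀ = 6.437×10^-5 / 0.09470 = 0.680 mmol/L

DIC = 0.680 mmol/L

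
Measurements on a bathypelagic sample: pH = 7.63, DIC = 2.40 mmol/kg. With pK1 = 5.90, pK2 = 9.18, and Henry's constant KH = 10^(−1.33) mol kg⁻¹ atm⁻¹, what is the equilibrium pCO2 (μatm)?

pCO2 = 913 μatm

α₀ = 1 / (1 + K1/[H⁺] + K1K2/[H⁺]²) = 1 / (1 + 10^+1.73 + 10^+0.18)
   = 1 / (1 + 53.703 + 1.5136) = 1/56.217 = 0.01779
[CO2*] = α₀ × DIC = 0.01779 × 2.40 = 0.04269 mmol/kg
pCO2 = [CO2*]/KH = 4.269×10^-5 / 4.677×10^-2 = 913 μatm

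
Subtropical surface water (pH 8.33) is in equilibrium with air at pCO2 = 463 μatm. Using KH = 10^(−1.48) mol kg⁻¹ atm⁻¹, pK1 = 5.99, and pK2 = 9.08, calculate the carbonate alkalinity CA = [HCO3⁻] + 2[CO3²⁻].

[CO2*] = KH · pCO2 = 10^(−1.48) × 463×10^-6 = 1.533×10^-5 mol/kg
α₀ = 1/(1 + K1/[H⁺] + K1K2/[H⁺]²) = 1/(1 + 10^+2.34 + 10^+1.59) = 0.003866
DIC = [CO2*]/α₀ = 1.533×10^-5 / 0.003866 = 3.966 mmol/kg
CA = (α₁ + 2α₂)·DIC = (0.8457 + 2×0.1504) × 3.966 = 4.55 mmol/kg

CA = 4.55 mmol/kg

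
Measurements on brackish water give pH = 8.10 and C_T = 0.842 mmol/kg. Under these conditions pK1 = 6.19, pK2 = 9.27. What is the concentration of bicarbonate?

[HCO3⁻] = 0.780 mmol/kg

α₁ = 1 / (1 + [H⁺]/K1 + K2/[H⁺]) = 1 / (1 + 10^-1.91 + 10^-1.17)
   = 1 / (1 + 0.012303 + 0.067608) = 1/1.0799 = 0.9260
[HCO3⁻] = α₁ × DIC = 0.9260 × 0.842 = 0.780 mmol/kg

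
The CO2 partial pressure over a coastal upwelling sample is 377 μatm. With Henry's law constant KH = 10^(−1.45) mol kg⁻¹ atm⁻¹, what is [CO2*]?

[CO2*] = 13.4 μmol/kg

KH = 10^(−1.45) = 3.548×10^-2 mol kg⁻¹ atm⁻¹
[CO2*] = KH · pCO2 = 3.548×10^-2 × 377×10^-6 atm = 1.34×10^-5 mol/kg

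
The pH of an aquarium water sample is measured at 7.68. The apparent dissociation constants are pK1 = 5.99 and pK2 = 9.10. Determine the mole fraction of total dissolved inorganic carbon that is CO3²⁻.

α₂ = 1 / (1 + [H⁺]/K2 + [H⁺]²/(K1K2)) = 1 / (1 + 10^+1.42 + 10^-0.27)
   = 1 / (1 + 26.303 + 0.53703) = 1/27.840 = 0.03592

α₂ = 0.0359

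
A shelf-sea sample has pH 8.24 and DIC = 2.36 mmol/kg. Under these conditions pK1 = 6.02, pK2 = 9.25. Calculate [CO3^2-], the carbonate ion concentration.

α₂ = 1 / (1 + [H⁺]/K2 + [H⁺]²/(K1K2)) = 1 / (1 + 10^+1.01 + 10^-1.21)
   = 1 / (1 + 10.233 + 0.061660) = 1/11.295 = 0.08854
[CO3²⁻] = α₂ × DIC = 0.08854 × 2.36 = 0.209 mmol/kg

[CO3²⁻] = 0.209 mmol/kg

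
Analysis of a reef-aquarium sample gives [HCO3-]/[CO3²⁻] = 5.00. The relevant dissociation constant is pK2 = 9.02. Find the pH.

From K2 = [H⁺][CO3²⁻]/[HCO3-]:  pH = pK2 − log₁₀([HCO3-]/[CO3²⁻])
log₁₀(5.00) = +0.699
pH = 9.02 − (+0.699) = 8.32

pH = 8.32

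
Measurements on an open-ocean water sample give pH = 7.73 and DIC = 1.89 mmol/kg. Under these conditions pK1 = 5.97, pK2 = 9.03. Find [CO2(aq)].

α₀ = 1 / (1 + K1/[H⁺] + K1K2/[H⁺]²) = 1 / (1 + 10^+1.76 + 10^+0.46)
   = 1 / (1 + 57.544 + 2.8840) = 1/61.428 = 0.01628
[CO2*] = α₀ × DIC = 0.01628 × 1.89 = 0.0308 mmol/kg

[CO2*] = 0.0308 mmol/kg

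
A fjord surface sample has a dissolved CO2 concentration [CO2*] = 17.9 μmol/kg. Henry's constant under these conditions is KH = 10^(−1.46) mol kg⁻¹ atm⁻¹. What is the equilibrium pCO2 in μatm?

pCO2 = 516 μatm

KH = 10^(−1.46) = 3.467×10^-2 mol kg⁻¹ atm⁻¹
pCO2 = [CO2*]/KH = 17.9×10^-6 / 3.467×10^-2 = 5.16×10^-4 atm = 516 μatm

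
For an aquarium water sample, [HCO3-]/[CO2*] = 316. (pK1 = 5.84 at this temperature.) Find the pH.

pH = 8.34

From K1 = [H⁺][HCO3-]/[CO2*]:  pH = pK1 + log₁₀([HCO3-]/[CO2*])
log₁₀(316) = +2.500
pH = 5.84 + (+2.500) = 8.34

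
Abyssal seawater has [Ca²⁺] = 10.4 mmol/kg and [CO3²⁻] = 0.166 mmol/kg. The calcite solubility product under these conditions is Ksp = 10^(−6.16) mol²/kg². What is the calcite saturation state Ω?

Ksp = 10^(−6.16) = 6.918×10^-7
Ω = [Ca²⁺][CO3²⁻]/Ksp = (10.4×10^-3)(0.166×10^-3) / 6.918×10^-7 = 2.50

Ω = 2.50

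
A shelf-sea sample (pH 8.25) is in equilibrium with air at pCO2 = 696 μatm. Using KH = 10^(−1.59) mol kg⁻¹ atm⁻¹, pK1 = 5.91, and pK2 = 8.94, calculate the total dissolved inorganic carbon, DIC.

[CO2*] = KH · pCO2 = 10^(−1.59) × 696×10^-6 = 1.789×10^-5 mol/kg
α₀ = 1/(1 + K1/[H⁺] + K1K2/[H⁺]²) = 1/(1 + 10^+2.34 + 10^+1.65) = 0.003782
DIC = [CO2*]/α₀ = 1.789×10^-5 / 0.003782 = 4.73 mmol/kg

DIC = 4.73 mmol/kg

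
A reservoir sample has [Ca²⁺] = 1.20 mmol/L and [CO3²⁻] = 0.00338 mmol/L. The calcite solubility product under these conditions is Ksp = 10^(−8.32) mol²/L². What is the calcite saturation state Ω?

Ksp = 10^(−8.32) = 4.786×10^-9
Ω = [Ca²⁺][CO3²⁻]/Ksp = (1.20×10^-3)(0.00338×10^-3) / 4.786×10^-9 = 0.847

Ω = 0.847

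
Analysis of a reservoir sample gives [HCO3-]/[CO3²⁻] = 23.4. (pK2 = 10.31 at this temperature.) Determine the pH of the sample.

From K2 = [H⁺][CO3²⁻]/[HCO3-]:  pH = pK2 − log₁₀([HCO3-]/[CO3²⁻])
log₁₀(23.4) = +1.369
pH = 10.31 − (+1.369) = 8.94

pH = 8.94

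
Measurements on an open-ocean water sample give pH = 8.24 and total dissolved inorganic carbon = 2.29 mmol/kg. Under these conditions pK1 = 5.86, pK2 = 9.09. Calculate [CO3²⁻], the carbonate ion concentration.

α₂ = 1 / (1 + [H⁺]/K2 + [H⁺]²/(K1K2)) = 1 / (1 + 10^+0.85 + 10^-1.53)
   = 1 / (1 + 7.0795 + 0.029512) = 1/8.1090 = 0.1233
[CO3²⁻] = α₂ × DIC = 0.1233 × 2.29 = 0.282 mmol/kg

[CO3²⁻] = 0.282 mmol/kg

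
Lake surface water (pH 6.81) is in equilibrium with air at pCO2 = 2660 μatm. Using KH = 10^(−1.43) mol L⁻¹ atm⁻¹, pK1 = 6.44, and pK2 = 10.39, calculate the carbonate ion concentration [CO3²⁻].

[CO3²⁻] = 0.0609 μmol/L

[CO2*] = KH · pCO2 = 10^(−1.43) × 2660×10^-6 = 9.883×10^-5 mol/L
α₀ = 1/(1 + K1/[H⁺] + K1K2/[H⁺]²) = 1/(1 + 10^+0.37 + 10^-3.21) = 0.2990
DIC = [CO2*]/α₀ = 9.883×10^-5 / 0.2990 = 0.3306 mmol/L
[CO3²⁻] = α₂·DIC; α₂ = 0.0001843, so [CO3²⁻] = 0.0001843 × 0.3306 = 6.09×10^-5 mmol/L = 0.0609 μmol/L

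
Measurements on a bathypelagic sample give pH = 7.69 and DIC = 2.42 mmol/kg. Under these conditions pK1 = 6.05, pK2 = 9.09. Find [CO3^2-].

α₂ = 1 / (1 + [H⁺]/K2 + [H⁺]²/(K1K2)) = 1 / (1 + 10^+1.40 + 10^-0.24)
   = 1 / (1 + 25.119 + 0.57544) = 1/26.694 = 0.03746
[CO3²⁻] = α₂ × DIC = 0.03746 × 2.42 = 0.0907 mmol/kg

[CO3²⁻] = 0.0907 mmol/kg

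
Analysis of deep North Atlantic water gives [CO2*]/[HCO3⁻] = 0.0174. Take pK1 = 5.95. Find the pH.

pH = 7.71

From K1 = [H⁺][HCO3⁻]/[CO2*]:  pH = pK1 − log₁₀([CO2*]/[HCO3⁻])
log₁₀(0.0174) = -1.759
pH = 5.95 − (-1.759) = 7.71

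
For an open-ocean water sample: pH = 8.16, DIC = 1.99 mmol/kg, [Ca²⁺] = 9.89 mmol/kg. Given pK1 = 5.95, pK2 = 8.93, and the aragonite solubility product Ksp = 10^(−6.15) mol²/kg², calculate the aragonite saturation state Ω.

Ω = 4.01

α₂ = 1 / (1 + [H⁺]/K2 + [H⁺]²/(K1K2)) = 1 / (1 + 10^+0.77 + 10^-1.44)
   = 1 / (1 + 5.8884 + 0.036308) = 1/6.9247 = 0.1444
[CO3²⁻] = α₂ × DIC = 0.1444 × 1.99 = 0.2874 mmol/kg
Ksp = 10^(−6.15) = 7.079×10^-7
Ω = [Ca²⁺][CO3²⁻]/Ksp = (9.89×10^-3)(2.874×10^-4) / 7.079×10^-7 = 4.01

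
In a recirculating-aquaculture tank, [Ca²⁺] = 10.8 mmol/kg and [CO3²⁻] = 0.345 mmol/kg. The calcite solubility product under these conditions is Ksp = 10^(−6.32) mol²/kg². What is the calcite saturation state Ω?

Ω = 7.78

Ksp = 10^(−6.32) = 4.786×10^-7
Ω = [Ca²⁺][CO3²⁻]/Ksp = (10.8×10^-3)(0.345×10^-3) / 4.786×10^-7 = 7.78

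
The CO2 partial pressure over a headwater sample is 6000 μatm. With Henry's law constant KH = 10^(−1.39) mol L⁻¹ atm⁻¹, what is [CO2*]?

[CO2*] = 244 μmol/L

KH = 10^(−1.39) = 4.074×10^-2 mol L⁻¹ atm⁻¹
[CO2*] = KH · pCO2 = 4.074×10^-2 × 6000×10^-6 atm = 2.44×10^-4 mol/L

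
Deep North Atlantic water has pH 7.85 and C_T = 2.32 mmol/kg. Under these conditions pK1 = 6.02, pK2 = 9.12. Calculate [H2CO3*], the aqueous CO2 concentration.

[CO2*] = 0.0321 mmol/kg

α₀ = 1 / (1 + K1/[H⁺] + K1K2/[H⁺]²) = 1 / (1 + 10^+1.83 + 10^+0.56)
   = 1 / (1 + 67.608 + 3.6308) = 1/72.239 = 0.01384
[CO2*] = α₀ × DIC = 0.01384 × 2.32 = 0.0321 mmol/kg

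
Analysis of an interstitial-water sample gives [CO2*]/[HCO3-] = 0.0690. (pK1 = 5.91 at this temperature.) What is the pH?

From K1 = [H⁺][HCO3-]/[CO2*]:  pH = pK1 − log₁₀([CO2*]/[HCO3-])
log₁₀(0.0690) = -1.161
pH = 5.91 − (-1.161) = 7.07

pH = 7.07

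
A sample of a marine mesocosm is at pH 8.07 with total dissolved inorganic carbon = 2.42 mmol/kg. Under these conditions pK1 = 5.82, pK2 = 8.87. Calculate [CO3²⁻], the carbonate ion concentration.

[CO3²⁻] = 0.329 mmol/kg

α₂ = 1 / (1 + [H⁺]/K2 + [H⁺]²/(K1K2)) = 1 / (1 + 10^+0.80 + 10^-1.45)
   = 1 / (1 + 6.3096 + 0.035481) = 1/7.3451 = 0.1361
[CO3²⁻] = α₂ × DIC = 0.1361 × 2.42 = 0.329 mmol/kg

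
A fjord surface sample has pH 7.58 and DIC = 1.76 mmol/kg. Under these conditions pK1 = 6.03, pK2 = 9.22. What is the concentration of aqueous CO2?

[CO2*] = 0.0472 mmol/kg

α₀ = 1 / (1 + K1/[H⁺] + K1K2/[H⁺]²) = 1 / (1 + 10^+1.55 + 10^-0.09)
   = 1 / (1 + 35.481 + 0.81283) = 1/37.294 = 0.02681
[CO2*] = α₀ × DIC = 0.02681 × 1.76 = 0.0472 mmol/kg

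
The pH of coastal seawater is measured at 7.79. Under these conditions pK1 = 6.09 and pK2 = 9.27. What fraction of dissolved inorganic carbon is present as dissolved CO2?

α₀ = 0.0189

α₀ = 1 / (1 + K1/[H⁺] + K1K2/[H⁺]²) = 1 / (1 + 10^+1.70 + 10^+0.22)
   = 1 / (1 + 50.119 + 1.6596) = 1/52.778 = 0.01895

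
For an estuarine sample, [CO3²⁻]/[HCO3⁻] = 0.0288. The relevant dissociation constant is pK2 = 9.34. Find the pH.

pH = 7.80

From K2 = [H⁺][CO3²⁻]/[HCO3⁻]:  pH = pK2 + log₁₀([CO3²⁻]/[HCO3⁻])
log₁₀(0.0288) = -1.541
pH = 9.34 + (-1.541) = 7.80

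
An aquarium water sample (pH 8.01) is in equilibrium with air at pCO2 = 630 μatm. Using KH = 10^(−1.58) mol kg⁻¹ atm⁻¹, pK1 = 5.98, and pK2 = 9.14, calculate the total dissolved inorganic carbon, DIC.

[CO2*] = KH · pCO2 = 10^(−1.58) × 630×10^-6 = 1.657×10^-5 mol/kg
α₀ = 1/(1 + K1/[H⁺] + K1K2/[H⁺]²) = 1/(1 + 10^+2.03 + 10^+0.90) = 0.008614
DIC = [CO2*]/α₀ = 1.657×10^-5 / 0.008614 = 1.92 mmol/kg

DIC = 1.92 mmol/kg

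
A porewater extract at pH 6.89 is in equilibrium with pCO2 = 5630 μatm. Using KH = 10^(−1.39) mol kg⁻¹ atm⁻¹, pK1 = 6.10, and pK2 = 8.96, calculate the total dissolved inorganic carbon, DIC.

[CO2*] = KH · pCO2 = 10^(−1.39) × 5630×10^-6 = 2.294×10^-4 mol/kg
α₀ = 1/(1 + K1/[H⁺] + K1K2/[H⁺]²) = 1/(1 + 10^+0.79 + 10^-1.28) = 0.1385
DIC = [CO2*]/α₀ = 2.294×10^-4 / 0.1385 = 1.66 mmol/kg

DIC = 1.66 mmol/kg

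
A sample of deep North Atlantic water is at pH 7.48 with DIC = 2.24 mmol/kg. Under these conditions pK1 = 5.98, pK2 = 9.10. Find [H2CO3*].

α₀ = 1 / (1 + K1/[H⁺] + K1K2/[H⁺]²) = 1 / (1 + 10^+1.50 + 10^-0.12)
   = 1 / (1 + 31.623 + 0.75858) = 1/33.381 = 0.02996
[CO2*] = α₀ × DIC = 0.02996 × 2.24 = 0.0671 mmol/kg

[CO2*] = 0.0671 mmol/kg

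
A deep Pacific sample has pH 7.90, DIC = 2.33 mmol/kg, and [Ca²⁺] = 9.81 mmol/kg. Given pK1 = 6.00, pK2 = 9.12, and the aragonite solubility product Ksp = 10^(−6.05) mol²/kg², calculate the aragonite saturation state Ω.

α₂ = 1 / (1 + [H⁺]/K2 + [H⁺]²/(K1K2)) = 1 / (1 + 10^+1.22 + 10^-0.68)
   = 1 / (1 + 16.596 + 0.20893) = 1/17.805 = 0.05616
[CO3²⁻] = α₂ × DIC = 0.05616 × 2.33 = 0.1309 mmol/kg
Ksp = 10^(−6.05) = 8.913×10^-7
Ω = [Ca²⁺][CO3²⁻]/Ksp = (9.81×10^-3)(1.309×10^-4) / 8.913×10^-7 = 1.44

Ω = 1.44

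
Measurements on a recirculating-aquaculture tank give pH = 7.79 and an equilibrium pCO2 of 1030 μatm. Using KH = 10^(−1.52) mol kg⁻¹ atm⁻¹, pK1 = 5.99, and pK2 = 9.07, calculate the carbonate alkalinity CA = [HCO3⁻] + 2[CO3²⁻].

[CO2*] = KH · pCO2 = 10^(−1.52) × 1030×10^-6 = 3.111×10^-5 mol/kg
α₀ = 1/(1 + K1/[H⁺] + K1K2/[H⁺]²) = 1/(1 + 10^+1.80 + 10^+0.52) = 0.01484
DIC = [CO2*]/α₀ = 3.111×10^-5 / 0.01484 = 2.097 mmol/kg
CA = (α₁ + 2α₂)·DIC = (0.9360 + 2×0.04912) × 2.097 = 2.17 mmol/kg

CA = 2.17 mmol/kg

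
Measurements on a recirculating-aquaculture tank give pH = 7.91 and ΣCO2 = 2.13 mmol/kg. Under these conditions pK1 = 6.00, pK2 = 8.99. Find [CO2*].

α₀ = 1 / (1 + K1/[H⁺] + K1K2/[H⁺]²) = 1 / (1 + 10^+1.91 + 10^+0.83)
   = 1 / (1 + 81.283 + 6.7608) = 1/89.044 = 0.01123
[CO2*] = α₀ × DIC = 0.01123 × 2.13 = 0.0239 mmol/kg

[CO2*] = 0.0239 mmol/kg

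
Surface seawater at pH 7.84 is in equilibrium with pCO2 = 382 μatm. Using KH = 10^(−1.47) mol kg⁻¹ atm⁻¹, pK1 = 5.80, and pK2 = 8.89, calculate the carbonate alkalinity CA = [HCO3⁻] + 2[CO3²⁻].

CA = 1.67 mmol/kg

[CO2*] = KH · pCO2 = 10^(−1.47) × 382×10^-6 = 1.294×10^-5 mol/kg
α₀ = 1/(1 + K1/[H⁺] + K1K2/[H⁺]²) = 1/(1 + 10^+2.04 + 10^+0.99) = 0.008304
DIC = [CO2*]/α₀ = 1.294×10^-5 / 0.008304 = 1.559 mmol/kg
CA = (α₁ + 2α₂)·DIC = (0.9105 + 2×0.08115) × 1.559 = 1.67 mmol/kg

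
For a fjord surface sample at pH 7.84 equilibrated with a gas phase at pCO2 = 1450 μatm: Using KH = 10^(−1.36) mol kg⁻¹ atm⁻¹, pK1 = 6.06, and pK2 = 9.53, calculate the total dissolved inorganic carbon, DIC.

DIC = 3.96 mmol/kg

[CO2*] = KH · pCO2 = 10^(−1.36) × 1450×10^-6 = 6.329×10^-5 mol/kg
α₀ = 1/(1 + K1/[H⁺] + K1K2/[H⁺]²) = 1/(1 + 10^+1.78 + 10^+0.09) = 0.01600
DIC = [CO2*]/α₀ = 6.329×10^-5 / 0.01600 = 3.96 mmol/kg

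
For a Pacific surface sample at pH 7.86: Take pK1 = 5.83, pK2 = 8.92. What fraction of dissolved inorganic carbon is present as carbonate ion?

α₂ = 1 / (1 + [H⁺]/K2 + [H⁺]²/(K1K2)) = 1 / (1 + 10^+1.06 + 10^-0.97)
   = 1 / (1 + 11.482 + 0.10715) = 1/12.589 = 0.07944

α₂ = 0.0794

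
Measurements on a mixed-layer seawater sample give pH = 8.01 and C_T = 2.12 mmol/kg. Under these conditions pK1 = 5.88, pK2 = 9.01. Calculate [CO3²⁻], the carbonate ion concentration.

α₂ = 1 / (1 + [H⁺]/K2 + [H⁺]²/(K1K2)) = 1 / (1 + 10^+1.00 + 10^-1.13)
   = 1 / (1 + 10.000 + 0.074131) = 1/11.074 = 0.09030
[CO3²⁻] = α₂ × DIC = 0.09030 × 2.12 = 0.191 mmol/kg

[CO3²⁻] = 0.191 mmol/kg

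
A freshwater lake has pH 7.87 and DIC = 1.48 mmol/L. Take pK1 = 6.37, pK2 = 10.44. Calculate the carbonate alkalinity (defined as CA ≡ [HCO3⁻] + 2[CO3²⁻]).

CA = 1.44 mmol/L

CA = [HCO3⁻] + 2[CO3²⁻] = (α₁ + 2α₂)·DIC
At pH 7.87: [H⁺]/K1 = 10^-1.50 = 0.031623, K2/[H⁺] = 10^-2.57 = 0.0026915
α₁ = 1/(1 + 0.031623 + 0.0026915) = 1/1.0343 = 0.9668; α₂ = α₁·K2/[H⁺] = 0.002602
α₁ + 2α₂ = 0.9720
CA = 0.9720 × 1.48 = 1.44 mmol/L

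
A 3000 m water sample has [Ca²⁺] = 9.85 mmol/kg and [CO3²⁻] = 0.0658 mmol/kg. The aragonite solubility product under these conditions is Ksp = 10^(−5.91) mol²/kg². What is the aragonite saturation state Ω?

Ω = 0.527

Ksp = 10^(−5.91) = 1.230×10^-6
Ω = [Ca²⁺][CO3²⁻]/Ksp = (9.85×10^-3)(0.0658×10^-3) / 1.230×10^-6 = 0.527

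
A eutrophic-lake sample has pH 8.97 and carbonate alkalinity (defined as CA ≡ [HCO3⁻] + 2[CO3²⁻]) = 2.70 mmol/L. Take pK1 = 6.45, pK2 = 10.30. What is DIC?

CA = [HCO3⁻] + 2[CO3²⁻] = (α₁ + 2α₂)·DIC
At pH 8.97: [H⁺]/K1 = 10^-2.52 = 0.0030200, K2/[H⁺] = 10^-1.33 = 0.046774
α₁ = 1/(1 + 0.0030200 + 0.046774) = 1/1.0498 = 0.9526; α₂ = α₁·K2/[H⁺] = 0.04455
α₁ + 2α₂ = 1.0417
DIC = CA / (α₁ + 2α₂) = 2.70 / 1.0417 = 2.59 mmol/L

DIC = 2.59 mmol/L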